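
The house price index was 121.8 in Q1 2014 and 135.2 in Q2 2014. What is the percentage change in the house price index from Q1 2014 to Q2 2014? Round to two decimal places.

11.00%

Change = (135.2 − 121.8) / 121.8 × 100
       = 13.4 / 121.8 × 100 = 11.0016%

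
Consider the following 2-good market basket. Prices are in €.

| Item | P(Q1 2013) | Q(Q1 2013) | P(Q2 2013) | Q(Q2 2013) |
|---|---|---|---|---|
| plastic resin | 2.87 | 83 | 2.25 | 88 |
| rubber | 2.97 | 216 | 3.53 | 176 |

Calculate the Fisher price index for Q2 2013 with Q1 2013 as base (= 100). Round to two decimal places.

106.78

Laspeyres component (base-period weights):
ΣP(Q2 2013)Q(Q1 2013) = 2.25×83 + 3.53×216 = 186.75 + 762.48 = 949.23
ΣP(Q1 2013)Q(Q1 2013) = 2.87×83 + 2.97×216 = 238.21 + 641.52 = 879.73
L = 949.23 / 879.73 × 100 = 107.9002
Paasche component (current-period weights):
ΣP(Q2 2013)Q(Q2 2013) = 2.25×88 + 3.53×176 = 198 + 621.28 = 819.28
ΣP(Q1 2013)Q(Q2 2013) = 2.87×88 + 2.97×176 = 252.56 + 522.72 = 775.28
P = 819.28 / 775.28 × 100 = 105.6754
Fisher = √(L × P) = √(107.9002 × 105.6754) = 106.7820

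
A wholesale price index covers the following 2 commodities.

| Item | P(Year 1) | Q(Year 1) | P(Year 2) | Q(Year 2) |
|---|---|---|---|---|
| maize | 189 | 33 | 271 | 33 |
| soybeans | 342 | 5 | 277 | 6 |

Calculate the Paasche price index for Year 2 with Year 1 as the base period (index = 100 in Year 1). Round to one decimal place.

127.9

Paasche price index uses current-period quantities as weights.
ΣP(Year 2)·Q(Year 2) = 271×33 + 277×6 = 8943 + 1662 = 10605
ΣP(Year 1)·Q(Year 2) = 189×33 + 342×6 = 6237 + 2052 = 8289
Index = 10605 / 8289 × 100 = 127.9406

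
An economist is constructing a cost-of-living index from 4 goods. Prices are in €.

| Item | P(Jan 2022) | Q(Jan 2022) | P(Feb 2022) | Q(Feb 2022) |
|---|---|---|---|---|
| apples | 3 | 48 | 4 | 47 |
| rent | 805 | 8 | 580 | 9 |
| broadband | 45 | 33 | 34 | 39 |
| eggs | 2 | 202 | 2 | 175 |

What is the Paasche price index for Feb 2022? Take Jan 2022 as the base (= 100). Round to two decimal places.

74.64

Paasche price index uses current-period quantities as weights.
ΣP(Feb 2022)·Q(Feb 2022) = 4×47 + 580×9 + 34×39 + 2×175 = 188 + 5220 + 1326 + 350 = 7084
ΣP(Jan 2022)·Q(Feb 2022) = 3×47 + 805×9 + 45×39 + 2×175 = 141 + 7245 + 1755 + 350 = 9491
Index = 7084 / 9491 × 100 = 74.6391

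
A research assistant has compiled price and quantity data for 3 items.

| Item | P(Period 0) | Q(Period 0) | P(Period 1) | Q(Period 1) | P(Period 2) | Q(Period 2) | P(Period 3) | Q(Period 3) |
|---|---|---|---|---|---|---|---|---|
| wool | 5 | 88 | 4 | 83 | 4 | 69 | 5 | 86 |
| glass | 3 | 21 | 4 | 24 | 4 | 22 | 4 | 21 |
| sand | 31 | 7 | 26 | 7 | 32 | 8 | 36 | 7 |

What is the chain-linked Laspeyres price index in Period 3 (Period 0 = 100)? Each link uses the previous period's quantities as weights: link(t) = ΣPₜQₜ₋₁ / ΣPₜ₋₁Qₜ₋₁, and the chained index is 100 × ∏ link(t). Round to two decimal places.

106.69

Link Period 0→Period 1:
ΣP(Period 1)Q(Period 0) = 4×88 + 4×21 + 26×7 = 352 + 84 + 182 = 618
ΣP(Period 0)Q(Period 0) = 5×88 + 3×21 + 31×7 = 440 + 63 + 217 = 720
link = 618/720 = 0.858333
Link Period 1→Period 2:
ΣP(Period 2)Q(Period 1) = 4×83 + 4×24 + 32×7 = 332 + 96 + 224 = 652
ΣP(Period 1)Q(Period 1) = 4×83 + 4×24 + 26×7 = 332 + 96 + 182 = 610
link = 652/610 = 1.068852
Link Period 2→Period 3:
ΣP(Period 3)Q(Period 2) = 5×69 + 4×22 + 36×8 = 345 + 88 + 288 = 721
ΣP(Period 2)Q(Period 2) = 4×69 + 4×22 + 32×8 = 276 + 88 + 256 = 620
link = 721/620 = 1.162903
Chained index = 100 × 0.858333 × 1.068852 × 1.162903 = 106.6884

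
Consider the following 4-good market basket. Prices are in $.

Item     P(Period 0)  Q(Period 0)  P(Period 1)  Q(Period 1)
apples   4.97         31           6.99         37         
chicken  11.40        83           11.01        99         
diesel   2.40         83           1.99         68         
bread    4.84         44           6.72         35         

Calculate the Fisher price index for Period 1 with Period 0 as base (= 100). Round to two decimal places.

104.86

Laspeyres component (base-period weights):
ΣP(Period 1)Q(Period 0) = 6.99×31 + 11.01×83 + 1.99×83 + 6.72×44 = 216.69 + 913.83 + 165.17 + 295.68 = 1591.37
ΣP(Period 0)Q(Period 0) = 4.97×31 + 11.40×83 + 2.40×83 + 4.84×44 = 154.07 + 946.2 + 199.2 + 212.96 = 1512.43
L = 1591.37 / 1512.43 × 100 = 105.2194
Paasche component (current-period weights):
ΣP(Period 1)Q(Period 1) = 6.99×37 + 11.01×99 + 1.99×68 + 6.72×35 = 258.63 + 1089.99 + 135.32 + 235.2 = 1719.14
ΣP(Period 0)Q(Period 1) = 4.97×37 + 11.40×99 + 2.40×68 + 4.84×35 = 183.89 + 1128.6 + 163.2 + 169.4 = 1645.09
P = 1719.14 / 1645.09 × 100 = 104.5013
Fisher = √(L × P) = √(105.2194 × 104.5013) = 104.8597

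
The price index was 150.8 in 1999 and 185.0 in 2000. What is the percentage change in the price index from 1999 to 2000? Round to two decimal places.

Change = (185.0 − 150.8) / 150.8 × 100
       = 34.2 / 150.8 × 100 = 22.6790%

22.68%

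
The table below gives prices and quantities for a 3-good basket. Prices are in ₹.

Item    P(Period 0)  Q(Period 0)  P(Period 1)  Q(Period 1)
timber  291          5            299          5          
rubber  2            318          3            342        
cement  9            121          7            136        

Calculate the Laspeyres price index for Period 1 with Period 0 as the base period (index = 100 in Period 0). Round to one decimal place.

103.6

Laspeyres price index uses base-period quantities as weights.
ΣP(Period 1)·Q(Period 0) = 299×5 + 3×318 + 7×121 = 1495 + 954 + 847 = 3296
ΣP(Period 0)·Q(Period 0) = 291×5 + 2×318 + 9×121 = 1455 + 636 + 1089 = 3180
Index = 3296 / 3180 × 100 = 103.6478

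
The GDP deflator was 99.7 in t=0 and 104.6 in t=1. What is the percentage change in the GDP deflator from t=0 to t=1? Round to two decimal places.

4.91%

Change = (104.6 − 99.7) / 99.7 × 100
       = 4.9 / 99.7 × 100 = 4.9147%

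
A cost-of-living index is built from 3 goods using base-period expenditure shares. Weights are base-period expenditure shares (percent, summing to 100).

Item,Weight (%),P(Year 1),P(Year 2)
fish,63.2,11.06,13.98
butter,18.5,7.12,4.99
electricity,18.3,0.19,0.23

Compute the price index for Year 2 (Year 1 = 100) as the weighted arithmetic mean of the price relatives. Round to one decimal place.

fish: 63.2 × (13.98/11.06) = 63.2 × 1.264014 = 79.8857
butter: 18.5 × (4.99/7.12) = 18.5 × 0.700843 = 12.9656
electricity: 18.3 × (0.23/0.19) = 18.3 × 1.210526 = 22.1526
Index = Σ wᵢ·(p₁ᵢ/p₀ᵢ) = 79.8857 + 12.9656 + 22.1526 = 115.0039

115.0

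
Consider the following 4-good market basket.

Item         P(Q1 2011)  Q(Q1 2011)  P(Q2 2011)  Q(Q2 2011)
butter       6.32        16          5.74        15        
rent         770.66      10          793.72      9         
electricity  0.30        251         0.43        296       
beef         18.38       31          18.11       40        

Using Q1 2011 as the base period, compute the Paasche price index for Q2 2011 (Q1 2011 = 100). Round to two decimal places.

Paasche price index uses current-period quantities as weights.
ΣP(Q2 2011)·Q(Q2 2011) = 5.74×15 + 793.72×9 + 0.43×296 + 18.11×40 = 86.1 + 7143.48 + 127.28 + 724.4 = 8081.26
ΣP(Q1 2011)·Q(Q2 2011) = 6.32×15 + 770.66×9 + 0.30×296 + 18.38×40 = 94.8 + 6935.94 + 88.8 + 735.2 = 7854.74
Index = 8081.26 / 7854.74 × 100 = 102.8839

102.88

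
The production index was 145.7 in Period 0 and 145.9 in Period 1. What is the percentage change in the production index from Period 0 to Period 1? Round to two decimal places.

0.14%

Change = (145.9 − 145.7) / 145.7 × 100
       = 0.2 / 145.7 × 100 = 0.1373%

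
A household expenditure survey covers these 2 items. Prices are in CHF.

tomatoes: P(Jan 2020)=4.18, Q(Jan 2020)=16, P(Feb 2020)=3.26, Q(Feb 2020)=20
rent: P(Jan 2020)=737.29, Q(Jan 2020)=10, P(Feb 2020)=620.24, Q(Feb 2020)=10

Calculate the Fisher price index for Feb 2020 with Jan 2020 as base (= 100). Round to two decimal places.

Laspeyres component (base-period weights):
ΣP(Feb 2020)Q(Jan 2020) = 3.26×16 + 620.24×10 = 52.16 + 6202.4 = 6254.56
ΣP(Jan 2020)Q(Jan 2020) = 4.18×16 + 737.29×10 = 66.88 + 7372.9 = 7439.78
L = 6254.56 / 7439.78 × 100 = 84.0692
Paasche component (current-period weights):
ΣP(Feb 2020)Q(Feb 2020) = 3.26×20 + 620.24×10 = 65.2 + 6202.4 = 6267.6
ΣP(Jan 2020)Q(Feb 2020) = 4.18×20 + 737.29×10 = 83.6 + 7372.9 = 7456.5
P = 6267.6 / 7456.5 × 100 = 84.0555
Fisher = √(L × P) = √(84.0692 × 84.0555) = 84.0623

84.06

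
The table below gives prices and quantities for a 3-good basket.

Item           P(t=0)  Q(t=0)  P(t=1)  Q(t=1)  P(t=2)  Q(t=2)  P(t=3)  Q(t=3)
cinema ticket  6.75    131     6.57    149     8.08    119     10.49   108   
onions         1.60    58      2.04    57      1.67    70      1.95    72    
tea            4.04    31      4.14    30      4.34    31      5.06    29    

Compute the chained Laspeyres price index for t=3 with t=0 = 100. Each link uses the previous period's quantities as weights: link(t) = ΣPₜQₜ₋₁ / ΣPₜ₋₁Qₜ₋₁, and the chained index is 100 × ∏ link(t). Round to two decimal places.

Link t=0→t=1:
ΣP(t=1)Q(t=0) = 6.57×131 + 2.04×58 + 4.14×31 = 860.67 + 118.32 + 128.34 = 1107.33
ΣP(t=0)Q(t=0) = 6.75×131 + 1.60×58 + 4.04×31 = 884.25 + 92.8 + 125.24 = 1102.29
link = 1107.33/1102.29 = 1.004572
Link t=1→t=2:
ΣP(t=2)Q(t=1) = 8.08×149 + 1.67×57 + 4.34×30 = 1203.92 + 95.19 + 130.2 = 1429.31
ΣP(t=1)Q(t=1) = 6.57×149 + 2.04×57 + 4.14×30 = 978.93 + 116.28 + 124.2 = 1219.41
link = 1429.31/1219.41 = 1.172132
Link t=2→t=3:
ΣP(t=3)Q(t=2) = 10.49×119 + 1.95×70 + 5.06×31 = 1248.31 + 136.5 + 156.86 = 1541.67
ΣP(t=2)Q(t=2) = 8.08×119 + 1.67×70 + 4.34×31 = 961.52 + 116.9 + 134.54 = 1212.96
link = 1541.67/1212.96 = 1.270998
Chained index = 100 × 1.004572 × 1.172132 × 1.270998 = 149.6590

149.66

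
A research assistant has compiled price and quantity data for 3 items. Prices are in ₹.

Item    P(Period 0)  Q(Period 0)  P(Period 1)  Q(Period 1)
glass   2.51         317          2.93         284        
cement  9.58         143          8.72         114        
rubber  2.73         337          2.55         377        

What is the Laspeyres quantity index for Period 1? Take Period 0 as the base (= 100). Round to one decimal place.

Laspeyres quantity index uses base-period prices as weights.
ΣP(Period 0)·Q(Period 1) = 2.51×284 + 9.58×114 + 2.73×377 = 712.84 + 1092.12 + 1029.21 = 2834.17
ΣP(Period 0)·Q(Period 0) = 2.51×317 + 9.58×143 + 2.73×337 = 795.67 + 1369.94 + 920.01 = 3085.62
Index = 2834.17 / 3085.62 × 100 = 91.8509

91.9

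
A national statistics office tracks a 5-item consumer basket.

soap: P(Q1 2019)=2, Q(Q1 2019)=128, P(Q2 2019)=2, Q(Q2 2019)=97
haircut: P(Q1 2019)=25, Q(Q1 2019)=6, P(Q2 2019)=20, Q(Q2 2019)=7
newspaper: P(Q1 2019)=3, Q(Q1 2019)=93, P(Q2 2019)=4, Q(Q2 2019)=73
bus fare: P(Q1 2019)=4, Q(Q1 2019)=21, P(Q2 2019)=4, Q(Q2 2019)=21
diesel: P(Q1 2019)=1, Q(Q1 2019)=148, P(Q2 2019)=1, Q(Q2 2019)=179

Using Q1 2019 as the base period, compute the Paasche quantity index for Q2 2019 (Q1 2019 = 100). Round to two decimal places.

Paasche quantity index uses current-period prices as weights.
ΣP(Q2 2019)·Q(Q2 2019) = 2×97 + 20×7 + 4×73 + 4×21 + 1×179 = 194 + 140 + 292 + 84 + 179 = 889
ΣP(Q2 2019)·Q(Q1 2019) = 2×128 + 20×6 + 4×93 + 4×21 + 1×148 = 256 + 120 + 372 + 84 + 148 = 980
Index = 889 / 980 × 100 = 90.7143

90.71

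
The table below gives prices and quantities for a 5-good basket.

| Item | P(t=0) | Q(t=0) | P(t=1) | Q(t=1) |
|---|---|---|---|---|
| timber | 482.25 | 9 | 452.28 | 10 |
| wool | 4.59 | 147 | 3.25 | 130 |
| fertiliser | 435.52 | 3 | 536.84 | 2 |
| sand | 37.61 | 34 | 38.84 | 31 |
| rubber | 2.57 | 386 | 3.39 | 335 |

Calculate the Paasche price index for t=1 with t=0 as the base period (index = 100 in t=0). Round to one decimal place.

100.5

Paasche price index uses current-period quantities as weights.
ΣP(t=1)·Q(t=1) = 452.28×10 + 3.25×130 + 536.84×2 + 38.84×31 + 3.39×335 = 4522.8 + 422.5 + 1073.68 + 1204.04 + 1135.65 = 8358.67
ΣP(t=0)·Q(t=1) = 482.25×10 + 4.59×130 + 435.52×2 + 37.61×31 + 2.57×335 = 4822.5 + 596.7 + 871.04 + 1165.91 + 860.95 = 8317.1
Index = 8358.67 / 8317.1 × 100 = 100.4998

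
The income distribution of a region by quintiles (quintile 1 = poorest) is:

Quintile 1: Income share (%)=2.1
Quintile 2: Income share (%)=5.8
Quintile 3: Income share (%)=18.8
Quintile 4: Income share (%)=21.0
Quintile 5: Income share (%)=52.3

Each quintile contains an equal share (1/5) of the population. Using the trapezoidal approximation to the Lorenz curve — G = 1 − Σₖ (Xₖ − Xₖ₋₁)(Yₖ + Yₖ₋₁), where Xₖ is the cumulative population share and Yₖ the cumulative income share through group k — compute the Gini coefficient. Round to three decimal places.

0.462

Cumulative income shares Yₖ: 0.0210, 0.0790, 0.2670, 0.4770, 1.0000
Σ (Xₖ−Xₖ₋₁)(Yₖ+Yₖ₋₁) = (1/5)(0.0210+0.0000) + (1/5)(0.0790+0.0210) + (1/5)(0.2670+0.0790) + (1/5)(0.4770+0.2670) + (1/5)(1.0000+0.4770)
  = 0.0042 + 0.0200 + 0.0692 + 0.1488 + 0.2954 = 0.5376
G = 1 − 0.5376 = 0.4624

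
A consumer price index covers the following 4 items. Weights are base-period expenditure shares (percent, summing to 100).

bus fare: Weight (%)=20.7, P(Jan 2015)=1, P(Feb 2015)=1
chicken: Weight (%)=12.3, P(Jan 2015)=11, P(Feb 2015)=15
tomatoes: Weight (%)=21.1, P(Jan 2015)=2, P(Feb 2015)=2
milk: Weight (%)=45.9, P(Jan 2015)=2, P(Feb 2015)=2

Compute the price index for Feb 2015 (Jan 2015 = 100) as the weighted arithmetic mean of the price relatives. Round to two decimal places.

104.47

bus fare: 20.7 × (1/1) = 20.7 × 1.000000 = 20.7000
chicken: 12.3 × (15/11) = 12.3 × 1.363636 = 16.7727
tomatoes: 21.1 × (2/2) = 21.1 × 1.000000 = 21.1000
milk: 45.9 × (2/2) = 45.9 × 1.000000 = 45.9000
Index = Σ wᵢ·(p₁ᵢ/p₀ᵢ) = 20.7000 + 16.7727 + 21.1000 + 45.9000 = 104.4727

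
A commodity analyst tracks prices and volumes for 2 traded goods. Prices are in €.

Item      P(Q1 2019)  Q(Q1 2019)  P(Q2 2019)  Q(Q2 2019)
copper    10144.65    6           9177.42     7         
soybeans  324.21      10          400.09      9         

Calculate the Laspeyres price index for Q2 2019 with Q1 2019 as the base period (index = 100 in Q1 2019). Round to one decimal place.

Laspeyres price index uses base-period quantities as weights.
ΣP(Q2 2019)·Q(Q1 2019) = 9177.42×6 + 400.09×10 = 55064.52 + 4000.9 = 59065.42
ΣP(Q1 2019)·Q(Q1 2019) = 10144.65×6 + 324.21×10 = 60867.9 + 3242.1 = 64110
Index = 59065.42 / 64110 × 100 = 92.1314

92.1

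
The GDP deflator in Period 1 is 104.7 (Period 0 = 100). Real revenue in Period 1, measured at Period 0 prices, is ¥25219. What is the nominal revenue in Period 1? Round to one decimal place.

Nominal = Real × (Index/100) = 25219 × (104.7/100)
        = 25219 × 1.047 = 26404.2930

26404.3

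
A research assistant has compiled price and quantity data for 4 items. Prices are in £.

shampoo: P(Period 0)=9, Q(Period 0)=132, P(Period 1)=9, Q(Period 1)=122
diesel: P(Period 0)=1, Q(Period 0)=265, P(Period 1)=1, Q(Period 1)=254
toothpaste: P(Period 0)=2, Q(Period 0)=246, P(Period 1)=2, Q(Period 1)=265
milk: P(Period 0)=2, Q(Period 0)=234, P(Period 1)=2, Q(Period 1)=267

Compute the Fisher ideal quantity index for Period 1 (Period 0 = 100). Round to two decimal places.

Laspeyres component (base-period weights):
ΣP(Period 0)Q(Period 1) = 9×122 + 1×254 + 2×265 + 2×267 = 1098 + 254 + 530 + 534 = 2416
ΣP(Period 0)Q(Period 0) = 9×132 + 1×265 + 2×246 + 2×234 = 1188 + 265 + 492 + 468 = 2413
L = 2416 / 2413 × 100 = 100.1243
Paasche component (current-period weights):
ΣP(Period 1)Q(Period 1) = 9×122 + 1×254 + 2×265 + 2×267 = 1098 + 254 + 530 + 534 = 2416
ΣP(Period 1)Q(Period 0) = 9×132 + 1×265 + 2×246 + 2×234 = 1188 + 265 + 492 + 468 = 2413
P = 2416 / 2413 × 100 = 100.1243
Fisher = √(L × P) = √(100.1243 × 100.1243) = 100.1243

100.12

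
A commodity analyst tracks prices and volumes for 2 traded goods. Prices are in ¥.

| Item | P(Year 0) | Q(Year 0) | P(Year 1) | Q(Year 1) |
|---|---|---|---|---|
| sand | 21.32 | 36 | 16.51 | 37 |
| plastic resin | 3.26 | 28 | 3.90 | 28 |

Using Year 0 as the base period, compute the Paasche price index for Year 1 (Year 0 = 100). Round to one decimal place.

Paasche price index uses current-period quantities as weights.
ΣP(Year 1)·Q(Year 1) = 16.51×37 + 3.90×28 = 610.87 + 109.2 = 720.07
ΣP(Year 0)·Q(Year 1) = 21.32×37 + 3.26×28 = 788.84 + 91.28 = 880.12
Index = 720.07 / 880.12 × 100 = 81.8150

81.8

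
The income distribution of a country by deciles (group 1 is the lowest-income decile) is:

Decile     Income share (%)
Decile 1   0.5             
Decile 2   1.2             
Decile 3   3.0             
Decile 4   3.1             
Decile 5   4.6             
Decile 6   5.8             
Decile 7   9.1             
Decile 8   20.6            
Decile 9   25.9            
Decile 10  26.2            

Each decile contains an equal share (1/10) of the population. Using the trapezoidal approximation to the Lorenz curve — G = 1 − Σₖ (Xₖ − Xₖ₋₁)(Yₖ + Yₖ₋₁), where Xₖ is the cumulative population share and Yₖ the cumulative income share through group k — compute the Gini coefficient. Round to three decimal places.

Cumulative income shares Yₖ: 0.0050, 0.0170, 0.0470, 0.0780, 0.1240, 0.1820, 0.2730, 0.4790, 0.7380, 1.0000
Σ (Xₖ−Xₖ₋₁)(Yₖ+Yₖ₋₁) = (1/10)(0.0050+0.0000) + (1/10)(0.0170+0.0050) + (1/10)(0.0470+0.0170) + (1/10)(0.0780+0.0470) + (1/10)(0.1240+0.0780) + (1/10)(0.1820+0.1240) + (1/10)(0.2730+0.1820) + (1/10)(0.4790+0.2730) + (1/10)(0.7380+0.4790) + (1/10)(1.0000+0.7380)
  = 0.0005 + 0.0022 + 0.0064 + 0.0125 + 0.0202 + 0.0306 + 0.0455 + 0.0752 + 0.1217 + 0.1738 = 0.4886
G = 1 − 0.4886 = 0.5114

0.511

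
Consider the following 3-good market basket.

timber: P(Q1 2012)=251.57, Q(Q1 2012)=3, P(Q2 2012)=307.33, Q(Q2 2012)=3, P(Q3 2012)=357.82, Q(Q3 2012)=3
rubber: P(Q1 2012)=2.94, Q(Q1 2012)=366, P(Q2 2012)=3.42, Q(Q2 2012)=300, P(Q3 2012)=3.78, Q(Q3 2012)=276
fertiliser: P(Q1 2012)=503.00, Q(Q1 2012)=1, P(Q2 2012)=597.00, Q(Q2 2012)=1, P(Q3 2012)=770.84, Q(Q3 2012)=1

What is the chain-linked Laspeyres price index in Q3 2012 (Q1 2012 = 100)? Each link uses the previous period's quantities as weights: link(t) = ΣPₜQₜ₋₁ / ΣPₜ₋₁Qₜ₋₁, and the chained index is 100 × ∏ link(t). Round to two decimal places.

138.94

Link Q1 2012→Q2 2012:
ΣP(Q2 2012)Q(Q1 2012) = 307.33×3 + 3.42×366 + 597.00×1 = 921.99 + 1251.72 + 597 = 2770.71
ΣP(Q1 2012)Q(Q1 2012) = 251.57×3 + 2.94×366 + 503.00×1 = 754.71 + 1076.04 + 503 = 2333.75
link = 2770.71/2333.75 = 1.187235
Link Q2 2012→Q3 2012:
ΣP(Q3 2012)Q(Q2 2012) = 357.82×3 + 3.78×300 + 770.84×1 = 1073.46 + 1134 + 770.84 = 2978.3
ΣP(Q2 2012)Q(Q2 2012) = 307.33×3 + 3.42×300 + 597.00×1 = 921.99 + 1026 + 597 = 2544.99
link = 2978.3/2544.99 = 1.170260
Chained index = 100 × 1.187235 × 1.170260 = 138.9374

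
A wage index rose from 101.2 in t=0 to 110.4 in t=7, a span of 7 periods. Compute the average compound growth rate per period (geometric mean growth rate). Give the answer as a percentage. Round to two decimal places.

Growth factor = (110.4/101.2)^(1/7) = (1.090909)^(1/7) = 1.012508
Growth rate = 1.012508 − 1 = 0.012508 = 1.2508%

1.25%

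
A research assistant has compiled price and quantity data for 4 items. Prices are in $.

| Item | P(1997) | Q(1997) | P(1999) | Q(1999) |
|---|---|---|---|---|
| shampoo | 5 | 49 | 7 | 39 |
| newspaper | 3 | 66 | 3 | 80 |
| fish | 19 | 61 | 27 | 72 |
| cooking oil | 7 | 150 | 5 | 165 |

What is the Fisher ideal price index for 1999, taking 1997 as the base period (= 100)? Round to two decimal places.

110.87

Laspeyres component (base-period weights):
ΣP(1999)Q(1997) = 7×49 + 3×66 + 27×61 + 5×150 = 343 + 198 + 1647 + 750 = 2938
ΣP(1997)Q(1997) = 5×49 + 3×66 + 19×61 + 7×150 = 245 + 198 + 1159 + 1050 = 2652
L = 2938 / 2652 × 100 = 110.7843
Paasche component (current-period weights):
ΣP(1999)Q(1999) = 7×39 + 3×80 + 27×72 + 5×165 = 273 + 240 + 1944 + 825 = 3282
ΣP(1997)Q(1999) = 5×39 + 3×80 + 19×72 + 7×165 = 195 + 240 + 1368 + 1155 = 2958
P = 3282 / 2958 × 100 = 110.9533
Fisher = √(L × P) = √(110.7843 × 110.9533) = 110.8688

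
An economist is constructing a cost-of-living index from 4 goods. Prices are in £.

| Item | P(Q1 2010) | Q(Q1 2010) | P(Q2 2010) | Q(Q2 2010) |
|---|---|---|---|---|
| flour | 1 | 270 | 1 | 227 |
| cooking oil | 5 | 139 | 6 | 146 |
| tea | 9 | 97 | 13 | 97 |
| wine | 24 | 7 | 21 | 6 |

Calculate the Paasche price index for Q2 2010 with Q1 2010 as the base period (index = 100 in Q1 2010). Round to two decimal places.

126.14

Paasche price index uses current-period quantities as weights.
ΣP(Q2 2010)·Q(Q2 2010) = 1×227 + 6×146 + 13×97 + 21×6 = 227 + 876 + 1261 + 126 = 2490
ΣP(Q1 2010)·Q(Q2 2010) = 1×227 + 5×146 + 9×97 + 24×6 = 227 + 730 + 873 + 144 = 1974
Index = 2490 / 1974 × 100 = 126.1398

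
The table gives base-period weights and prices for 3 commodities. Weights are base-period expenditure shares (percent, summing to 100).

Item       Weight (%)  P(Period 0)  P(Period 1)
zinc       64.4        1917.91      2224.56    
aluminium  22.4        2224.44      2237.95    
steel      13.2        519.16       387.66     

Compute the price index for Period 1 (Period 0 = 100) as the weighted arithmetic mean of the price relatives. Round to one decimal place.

zinc: 64.4 × (2224.56/1917.91) = 64.4 × 1.159888 = 74.6968
aluminium: 22.4 × (2237.95/2224.44) = 22.4 × 1.006073 = 22.5360
steel: 13.2 × (387.66/519.16) = 13.2 × 0.746706 = 9.8565
Index = Σ wᵢ·(p₁ᵢ/p₀ᵢ) = 74.6968 + 22.5360 + 9.8565 = 107.0893

107.1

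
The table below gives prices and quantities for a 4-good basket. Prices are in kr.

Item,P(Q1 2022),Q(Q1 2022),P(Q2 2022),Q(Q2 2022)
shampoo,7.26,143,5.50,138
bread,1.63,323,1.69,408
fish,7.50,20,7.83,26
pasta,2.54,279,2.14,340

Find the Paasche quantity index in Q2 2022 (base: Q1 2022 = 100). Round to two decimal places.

Paasche quantity index uses current-period prices as weights.
ΣP(Q2 2022)·Q(Q2 2022) = 5.50×138 + 1.69×408 + 7.83×26 + 2.14×340 = 759 + 689.52 + 203.58 + 727.6 = 2379.7
ΣP(Q2 2022)·Q(Q1 2022) = 5.50×143 + 1.69×323 + 7.83×20 + 2.14×279 = 786.5 + 545.87 + 156.6 + 597.06 = 2086.03
Index = 2379.7 / 2086.03 × 100 = 114.0779

114.08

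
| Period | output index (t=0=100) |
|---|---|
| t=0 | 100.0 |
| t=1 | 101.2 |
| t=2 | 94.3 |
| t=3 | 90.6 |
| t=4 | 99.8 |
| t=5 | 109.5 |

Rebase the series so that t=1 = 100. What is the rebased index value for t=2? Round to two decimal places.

93.18

Rebased(t=2) = 94.3 / 101.2 × 100 = 93.1818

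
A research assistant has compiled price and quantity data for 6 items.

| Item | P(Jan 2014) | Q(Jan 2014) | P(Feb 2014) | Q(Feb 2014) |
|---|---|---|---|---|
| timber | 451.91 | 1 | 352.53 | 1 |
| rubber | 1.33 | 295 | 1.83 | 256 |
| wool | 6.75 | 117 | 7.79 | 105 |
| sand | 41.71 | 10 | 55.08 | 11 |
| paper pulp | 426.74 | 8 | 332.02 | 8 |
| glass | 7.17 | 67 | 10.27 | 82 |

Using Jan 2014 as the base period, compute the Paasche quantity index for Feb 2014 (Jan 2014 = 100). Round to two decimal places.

100.78

Paasche quantity index uses current-period prices as weights.
ΣP(Feb 2014)·Q(Feb 2014) = 352.53×1 + 1.83×256 + 7.79×105 + 55.08×11 + 332.02×8 + 10.27×82 = 352.53 + 468.48 + 817.95 + 605.88 + 2656.16 + 842.14 = 5743.14
ΣP(Feb 2014)·Q(Jan 2014) = 352.53×1 + 1.83×295 + 7.79×117 + 55.08×10 + 332.02×8 + 10.27×67 = 352.53 + 539.85 + 911.43 + 550.8 + 2656.16 + 688.09 = 5698.86
Index = 5743.14 / 5698.86 × 100 = 100.7770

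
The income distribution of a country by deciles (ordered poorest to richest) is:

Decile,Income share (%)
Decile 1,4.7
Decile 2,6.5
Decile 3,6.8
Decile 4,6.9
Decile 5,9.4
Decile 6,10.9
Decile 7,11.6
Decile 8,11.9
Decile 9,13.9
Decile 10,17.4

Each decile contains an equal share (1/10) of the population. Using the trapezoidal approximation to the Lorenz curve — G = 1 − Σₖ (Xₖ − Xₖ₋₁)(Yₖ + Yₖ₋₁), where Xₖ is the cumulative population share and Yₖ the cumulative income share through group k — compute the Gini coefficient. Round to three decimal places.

Cumulative income shares Yₖ: 0.0470, 0.1120, 0.1800, 0.2490, 0.3430, 0.4520, 0.5680, 0.6870, 0.8260, 1.0000
Σ (Xₖ−Xₖ₋₁)(Yₖ+Yₖ₋₁) = (1/10)(0.0470+0.0000) + (1/10)(0.1120+0.0470) + (1/10)(0.1800+0.1120) + (1/10)(0.2490+0.1800) + (1/10)(0.3430+0.2490) + (1/10)(0.4520+0.3430) + (1/10)(0.5680+0.4520) + (1/10)(0.6870+0.5680) + (1/10)(0.8260+0.6870) + (1/10)(1.0000+0.8260)
  = 0.0047 + 0.0159 + 0.0292 + 0.0429 + 0.0592 + 0.0795 + 0.1020 + 0.1255 + 0.1513 + 0.1826 = 0.7928
G = 1 − 0.7928 = 0.2072

0.207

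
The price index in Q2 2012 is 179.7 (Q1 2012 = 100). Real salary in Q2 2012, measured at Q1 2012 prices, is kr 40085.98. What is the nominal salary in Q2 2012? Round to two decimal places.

Nominal = Real × (Index/100) = 40085.98 × (179.7/100)
        = 40085.98 × 1.797 = 72034.5061

72034.51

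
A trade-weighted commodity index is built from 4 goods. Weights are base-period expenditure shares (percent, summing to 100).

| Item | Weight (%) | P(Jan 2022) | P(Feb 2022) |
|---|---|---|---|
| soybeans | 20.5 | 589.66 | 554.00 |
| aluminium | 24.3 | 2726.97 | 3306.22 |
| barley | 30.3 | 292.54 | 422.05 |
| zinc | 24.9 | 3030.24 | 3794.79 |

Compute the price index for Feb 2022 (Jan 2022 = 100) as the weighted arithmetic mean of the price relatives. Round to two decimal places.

soybeans: 20.5 × (554.00/589.66) = 20.5 × 0.939524 = 19.2603
aluminium: 24.3 × (3306.22/2726.97) = 24.3 × 1.212415 = 29.4617
barley: 30.3 × (422.05/292.54) = 30.3 × 1.442709 = 43.7141
zinc: 24.9 × (3794.79/3030.24) = 24.9 × 1.252307 = 31.1824
Index = Σ wᵢ·(p₁ᵢ/p₀ᵢ) = 19.2603 + 29.4617 + 43.7141 + 31.1824 = 123.6185

123.62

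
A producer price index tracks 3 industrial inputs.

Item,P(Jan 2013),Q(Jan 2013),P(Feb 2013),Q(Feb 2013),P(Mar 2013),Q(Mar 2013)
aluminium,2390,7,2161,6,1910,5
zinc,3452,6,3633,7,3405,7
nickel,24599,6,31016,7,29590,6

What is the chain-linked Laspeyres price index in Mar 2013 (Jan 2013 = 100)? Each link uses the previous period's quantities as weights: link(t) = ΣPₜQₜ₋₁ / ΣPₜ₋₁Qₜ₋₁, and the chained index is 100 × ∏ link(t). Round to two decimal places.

114.36

Link Jan 2013→Feb 2013:
ΣP(Feb 2013)Q(Jan 2013) = 2161×7 + 3633×6 + 31016×6 = 15127 + 21798 + 186096 = 223021
ΣP(Jan 2013)Q(Jan 2013) = 2390×7 + 3452×6 + 24599×6 = 16730 + 20712 + 147594 = 185036
link = 223021/185036 = 1.205284
Link Feb 2013→Mar 2013:
ΣP(Mar 2013)Q(Feb 2013) = 1910×6 + 3405×7 + 29590×7 = 11460 + 23835 + 207130 = 242425
ΣP(Feb 2013)Q(Feb 2013) = 2161×6 + 3633×7 + 31016×7 = 12966 + 25431 + 217112 = 255509
link = 242425/255509 = 0.948792
Chained index = 100 × 1.205284 × 0.948792 = 114.3565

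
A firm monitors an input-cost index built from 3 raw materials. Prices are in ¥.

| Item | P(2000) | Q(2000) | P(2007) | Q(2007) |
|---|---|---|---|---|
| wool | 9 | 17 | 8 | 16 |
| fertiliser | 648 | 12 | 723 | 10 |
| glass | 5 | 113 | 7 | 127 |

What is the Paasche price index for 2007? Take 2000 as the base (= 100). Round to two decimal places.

Paasche price index uses current-period quantities as weights.
ΣP(2007)·Q(2007) = 8×16 + 723×10 + 7×127 = 128 + 7230 + 889 = 8247
ΣP(2000)·Q(2007) = 9×16 + 648×10 + 5×127 = 144 + 6480 + 635 = 7259
Index = 8247 / 7259 × 100 = 113.6107

113.61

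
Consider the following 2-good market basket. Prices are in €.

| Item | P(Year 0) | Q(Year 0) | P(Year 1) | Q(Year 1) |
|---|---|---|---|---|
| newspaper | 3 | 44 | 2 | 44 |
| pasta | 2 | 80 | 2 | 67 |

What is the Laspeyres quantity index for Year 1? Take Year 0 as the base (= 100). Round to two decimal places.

91.10

Laspeyres quantity index uses base-period prices as weights.
ΣP(Year 0)·Q(Year 1) = 3×44 + 2×67 = 132 + 134 = 266
ΣP(Year 0)·Q(Year 0) = 3×44 + 2×80 = 132 + 160 = 292
Index = 266 / 292 × 100 = 91.0959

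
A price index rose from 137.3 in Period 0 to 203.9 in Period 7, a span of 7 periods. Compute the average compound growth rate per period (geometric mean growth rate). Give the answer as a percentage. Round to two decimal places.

5.81%

Growth factor = (203.9/137.3)^(1/7) = (1.485069)^(1/7) = 1.058121
Growth rate = 1.058121 − 1 = 0.058121 = 5.8121%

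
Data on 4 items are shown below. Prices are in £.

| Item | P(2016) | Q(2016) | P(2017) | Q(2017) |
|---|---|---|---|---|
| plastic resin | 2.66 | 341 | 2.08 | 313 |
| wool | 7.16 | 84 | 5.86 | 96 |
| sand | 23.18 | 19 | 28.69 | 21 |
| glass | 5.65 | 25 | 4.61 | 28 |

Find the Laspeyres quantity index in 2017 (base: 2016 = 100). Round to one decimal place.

103.6

Laspeyres quantity index uses base-period prices as weights.
ΣP(2016)·Q(2017) = 2.66×313 + 7.16×96 + 23.18×21 + 5.65×28 = 832.58 + 687.36 + 486.78 + 158.2 = 2164.92
ΣP(2016)·Q(2016) = 2.66×341 + 7.16×84 + 23.18×19 + 5.65×25 = 907.06 + 601.44 + 440.42 + 141.25 = 2090.17
Index = 2164.92 / 2090.17 × 100 = 103.5763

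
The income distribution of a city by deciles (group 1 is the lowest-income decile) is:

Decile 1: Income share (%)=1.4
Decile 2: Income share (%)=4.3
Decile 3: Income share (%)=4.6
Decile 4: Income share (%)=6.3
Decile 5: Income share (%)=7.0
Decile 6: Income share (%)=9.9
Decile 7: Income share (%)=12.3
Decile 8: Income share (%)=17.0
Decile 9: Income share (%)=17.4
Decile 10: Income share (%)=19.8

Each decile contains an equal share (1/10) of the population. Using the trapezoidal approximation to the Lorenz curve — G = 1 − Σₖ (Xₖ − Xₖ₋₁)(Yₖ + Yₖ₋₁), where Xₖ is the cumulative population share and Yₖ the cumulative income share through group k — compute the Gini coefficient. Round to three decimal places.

Cumulative income shares Yₖ: 0.0140, 0.0570, 0.1030, 0.1660, 0.2360, 0.3350, 0.4580, 0.6280, 0.8020, 1.0000
Σ (Xₖ−Xₖ₋₁)(Yₖ+Yₖ₋₁) = (1/10)(0.0140+0.0000) + (1/10)(0.0570+0.0140) + (1/10)(0.1030+0.0570) + (1/10)(0.1660+0.1030) + (1/10)(0.2360+0.1660) + (1/10)(0.3350+0.2360) + (1/10)(0.4580+0.3350) + (1/10)(0.6280+0.4580) + (1/10)(0.8020+0.6280) + (1/10)(1.0000+0.8020)
  = 0.0014 + 0.0071 + 0.0160 + 0.0269 + 0.0402 + 0.0571 + 0.0793 + 0.1086 + 0.1430 + 0.1802 = 0.6598
G = 1 − 0.6598 = 0.3402

0.340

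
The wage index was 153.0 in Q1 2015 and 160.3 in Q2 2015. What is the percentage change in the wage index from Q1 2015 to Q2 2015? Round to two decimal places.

4.77%

Change = (160.3 − 153.0) / 153.0 × 100
       = 7.3 / 153.0 × 100 = 4.7712%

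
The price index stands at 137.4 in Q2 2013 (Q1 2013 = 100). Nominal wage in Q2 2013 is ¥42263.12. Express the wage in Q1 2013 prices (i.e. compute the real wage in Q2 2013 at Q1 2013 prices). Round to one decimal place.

30759.2

Real = Nominal ÷ (Index/100) = 42263.12 ÷ (137.4/100)
     = 42263.12 ÷ 1.374 = 30759.1849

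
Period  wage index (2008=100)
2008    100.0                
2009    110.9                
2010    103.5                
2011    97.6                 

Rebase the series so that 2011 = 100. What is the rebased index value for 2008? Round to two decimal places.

Rebased(2008) = 100.0 / 97.6 × 100 = 102.4590

102.46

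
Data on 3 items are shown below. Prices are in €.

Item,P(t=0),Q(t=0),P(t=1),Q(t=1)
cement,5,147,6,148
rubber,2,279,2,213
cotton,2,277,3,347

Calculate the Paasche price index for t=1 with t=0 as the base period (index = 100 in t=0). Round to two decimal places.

126.61

Paasche price index uses current-period quantities as weights.
ΣP(t=1)·Q(t=1) = 6×148 + 2×213 + 3×347 = 888 + 426 + 1041 = 2355
ΣP(t=0)·Q(t=1) = 5×148 + 2×213 + 2×347 = 740 + 426 + 694 = 1860
Index = 2355 / 1860 × 100 = 126.6129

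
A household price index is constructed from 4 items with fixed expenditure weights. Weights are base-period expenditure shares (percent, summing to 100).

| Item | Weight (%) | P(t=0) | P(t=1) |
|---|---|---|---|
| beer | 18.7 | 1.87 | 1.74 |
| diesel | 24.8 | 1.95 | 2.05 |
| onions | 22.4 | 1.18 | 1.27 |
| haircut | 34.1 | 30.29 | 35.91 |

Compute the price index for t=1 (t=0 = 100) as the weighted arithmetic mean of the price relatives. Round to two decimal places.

108.01

beer: 18.7 × (1.74/1.87) = 18.7 × 0.930481 = 17.4000
diesel: 24.8 × (2.05/1.95) = 24.8 × 1.051282 = 26.0718
onions: 22.4 × (1.27/1.18) = 22.4 × 1.076271 = 24.1085
haircut: 34.1 × (35.91/30.29) = 34.1 × 1.185540 = 40.4269
Index = Σ wᵢ·(p₁ᵢ/p₀ᵢ) = 17.4000 + 26.0718 + 24.1085 + 40.4269 = 108.0072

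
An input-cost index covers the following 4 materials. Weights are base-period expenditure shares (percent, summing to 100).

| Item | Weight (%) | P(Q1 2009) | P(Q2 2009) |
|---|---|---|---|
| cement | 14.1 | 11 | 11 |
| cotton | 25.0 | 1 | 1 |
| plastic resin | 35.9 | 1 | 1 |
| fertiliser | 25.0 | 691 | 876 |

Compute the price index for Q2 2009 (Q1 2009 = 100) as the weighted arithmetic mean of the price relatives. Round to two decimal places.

106.69

cement: 14.1 × (11/11) = 14.1 × 1.000000 = 14.1000
cotton: 25.0 × (1/1) = 25.0 × 1.000000 = 25.0000
plastic resin: 35.9 × (1/1) = 35.9 × 1.000000 = 35.9000
fertiliser: 25.0 × (876/691) = 25.0 × 1.267728 = 31.6932
Index = Σ wᵢ·(p₁ᵢ/p₀ᵢ) = 14.1000 + 25.0000 + 35.9000 + 31.6932 = 106.6932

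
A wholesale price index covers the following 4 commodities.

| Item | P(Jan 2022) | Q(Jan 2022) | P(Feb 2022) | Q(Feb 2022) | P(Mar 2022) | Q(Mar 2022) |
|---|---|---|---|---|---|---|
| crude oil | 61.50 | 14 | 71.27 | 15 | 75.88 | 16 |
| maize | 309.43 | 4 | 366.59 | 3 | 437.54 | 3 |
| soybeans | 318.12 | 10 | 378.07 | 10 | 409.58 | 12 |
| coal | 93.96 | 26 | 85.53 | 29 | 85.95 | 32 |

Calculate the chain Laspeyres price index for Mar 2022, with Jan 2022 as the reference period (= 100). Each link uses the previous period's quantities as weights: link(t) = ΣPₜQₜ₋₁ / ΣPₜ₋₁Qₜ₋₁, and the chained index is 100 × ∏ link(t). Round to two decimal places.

117.58

Link Jan 2022→Feb 2022:
ΣP(Feb 2022)Q(Jan 2022) = 71.27×14 + 366.59×4 + 378.07×10 + 85.53×26 = 997.78 + 1466.36 + 3780.7 + 2223.78 = 8468.62
ΣP(Jan 2022)Q(Jan 2022) = 61.50×14 + 309.43×4 + 318.12×10 + 93.96×26 = 861 + 1237.72 + 3181.2 + 2442.96 = 7722.88
link = 8468.62/7722.88 = 1.096562
Link Feb 2022→Mar 2022:
ΣP(Mar 2022)Q(Feb 2022) = 75.88×15 + 437.54×3 + 409.58×10 + 85.95×29 = 1138.2 + 1312.62 + 4095.8 + 2492.55 = 9039.17
ΣP(Feb 2022)Q(Feb 2022) = 71.27×15 + 366.59×3 + 378.07×10 + 85.53×29 = 1069.05 + 1099.77 + 3780.7 + 2480.37 = 8429.89
link = 9039.17/8429.89 = 1.072276
Chained index = 100 × 1.096562 × 1.072276 = 117.5818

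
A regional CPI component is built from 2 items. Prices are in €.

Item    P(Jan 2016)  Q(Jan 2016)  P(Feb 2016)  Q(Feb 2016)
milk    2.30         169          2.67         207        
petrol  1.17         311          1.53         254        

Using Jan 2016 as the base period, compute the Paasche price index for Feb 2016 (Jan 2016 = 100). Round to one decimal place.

Paasche price index uses current-period quantities as weights.
ΣP(Feb 2016)·Q(Feb 2016) = 2.67×207 + 1.53×254 = 552.69 + 388.62 = 941.31
ΣP(Jan 2016)·Q(Feb 2016) = 2.30×207 + 1.17×254 = 476.1 + 297.18 = 773.28
Index = 941.31 / 773.28 × 100 = 121.7295

121.7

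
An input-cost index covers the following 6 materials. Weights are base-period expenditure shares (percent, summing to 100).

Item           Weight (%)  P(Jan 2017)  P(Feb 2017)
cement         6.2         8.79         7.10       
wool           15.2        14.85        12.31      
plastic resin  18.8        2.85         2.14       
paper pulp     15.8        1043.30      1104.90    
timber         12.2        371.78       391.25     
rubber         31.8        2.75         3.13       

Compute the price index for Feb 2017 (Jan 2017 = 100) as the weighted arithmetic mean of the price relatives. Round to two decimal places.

97.49

cement: 6.2 × (7.10/8.79) = 6.2 × 0.807736 = 5.0080
wool: 15.2 × (12.31/14.85) = 15.2 × 0.828956 = 12.6001
plastic resin: 18.8 × (2.14/2.85) = 18.8 × 0.750877 = 14.1165
paper pulp: 15.8 × (1104.90/1043.30) = 15.8 × 1.059043 = 16.7329
timber: 12.2 × (391.25/371.78) = 12.2 × 1.052370 = 12.8389
rubber: 31.8 × (3.13/2.75) = 31.8 × 1.138182 = 36.1942
Index = Σ wᵢ·(p₁ᵢ/p₀ᵢ) = 5.0080 + 12.6001 + 14.1165 + 16.7329 + 12.8389 + 36.1942 = 97.4906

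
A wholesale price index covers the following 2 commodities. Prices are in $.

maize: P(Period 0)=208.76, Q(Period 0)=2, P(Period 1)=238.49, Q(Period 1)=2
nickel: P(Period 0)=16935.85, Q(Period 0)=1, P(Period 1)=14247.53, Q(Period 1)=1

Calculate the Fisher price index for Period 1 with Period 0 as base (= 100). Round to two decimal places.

Laspeyres component (base-period weights):
ΣP(Period 1)Q(Period 0) = 238.49×2 + 14247.53×1 = 476.98 + 14247.53 = 14724.51
ΣP(Period 0)Q(Period 0) = 208.76×2 + 16935.85×1 = 417.52 + 16935.85 = 17353.37
L = 14724.51 / 17353.37 × 100 = 84.8510
Paasche component (current-period weights):
ΣP(Period 1)Q(Period 1) = 238.49×2 + 14247.53×1 = 476.98 + 14247.53 = 14724.51
ΣP(Period 0)Q(Period 1) = 208.76×2 + 16935.85×1 = 417.52 + 16935.85 = 17353.37
P = 14724.51 / 17353.37 × 100 = 84.8510
Fisher = √(L × P) = √(84.8510 × 84.8510) = 84.8510

84.85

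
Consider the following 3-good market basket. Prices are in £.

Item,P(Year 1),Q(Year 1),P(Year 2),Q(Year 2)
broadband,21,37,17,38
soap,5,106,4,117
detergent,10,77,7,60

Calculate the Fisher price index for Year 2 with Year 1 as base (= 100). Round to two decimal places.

Laspeyres component (base-period weights):
ΣP(Year 2)Q(Year 1) = 17×37 + 4×106 + 7×77 = 629 + 424 + 539 = 1592
ΣP(Year 1)Q(Year 1) = 21×37 + 5×106 + 10×77 = 777 + 530 + 770 = 2077
L = 1592 / 2077 × 100 = 76.6490
Paasche component (current-period weights):
ΣP(Year 2)Q(Year 2) = 17×38 + 4×117 + 7×60 = 646 + 468 + 420 = 1534
ΣP(Year 1)Q(Year 2) = 21×38 + 5×117 + 10×60 = 798 + 585 + 600 = 1983
P = 1534 / 1983 × 100 = 77.3575
Fisher = √(L × P) = √(76.6490 × 77.3575) = 77.0025

77.00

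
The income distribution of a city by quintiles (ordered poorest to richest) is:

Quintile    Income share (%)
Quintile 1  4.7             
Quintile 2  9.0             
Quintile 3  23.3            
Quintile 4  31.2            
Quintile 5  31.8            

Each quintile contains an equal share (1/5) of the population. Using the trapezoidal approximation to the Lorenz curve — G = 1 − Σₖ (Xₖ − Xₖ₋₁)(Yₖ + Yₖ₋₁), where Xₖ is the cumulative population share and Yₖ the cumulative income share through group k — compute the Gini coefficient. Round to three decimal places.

0.306

Cumulative income shares Yₖ: 0.0470, 0.1370, 0.3700, 0.6820, 1.0000
Σ (Xₖ−Xₖ₋₁)(Yₖ+Yₖ₋₁) = (1/5)(0.0470+0.0000) + (1/5)(0.1370+0.0470) + (1/5)(0.3700+0.1370) + (1/5)(0.6820+0.3700) + (1/5)(1.0000+0.6820)
  = 0.0094 + 0.0368 + 0.1014 + 0.2104 + 0.3364 = 0.6944
G = 1 − 0.6944 = 0.3056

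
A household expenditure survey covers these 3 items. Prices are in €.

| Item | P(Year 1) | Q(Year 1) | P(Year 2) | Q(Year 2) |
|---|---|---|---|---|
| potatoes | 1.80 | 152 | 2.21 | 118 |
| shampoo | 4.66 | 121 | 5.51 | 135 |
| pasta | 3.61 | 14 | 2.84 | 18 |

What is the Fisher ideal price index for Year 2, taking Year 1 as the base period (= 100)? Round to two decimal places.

Laspeyres component (base-period weights):
ΣP(Year 2)Q(Year 1) = 2.21×152 + 5.51×121 + 2.84×14 = 335.92 + 666.71 + 39.76 = 1042.39
ΣP(Year 1)Q(Year 1) = 1.80×152 + 4.66×121 + 3.61×14 = 273.6 + 563.86 + 50.54 = 888
L = 1042.39 / 888 × 100 = 117.3863
Paasche component (current-period weights):
ΣP(Year 2)Q(Year 2) = 2.21×118 + 5.51×135 + 2.84×18 = 260.78 + 743.85 + 51.12 = 1055.75
ΣP(Year 1)Q(Year 2) = 1.80×118 + 4.66×135 + 3.61×18 = 212.4 + 629.1 + 64.98 = 906.48
P = 1055.75 / 906.48 × 100 = 116.4670
Fisher = √(L × P) = √(117.3863 × 116.4670) = 116.9257

116.93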